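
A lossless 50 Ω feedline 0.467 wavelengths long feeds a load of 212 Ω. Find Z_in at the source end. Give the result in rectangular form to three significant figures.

βl = 2π × 0.467 = 168°
tan(βl) = tan(168°) = -0.21
Z_in = Z_0·(Z_L + jZ_0·tanβl)/(Z_0 + jZ_L·tanβl)
     = 50·(212 − j10.5)/(50 − j44.6)

Z_in ≈ 123 + j99.5 Ω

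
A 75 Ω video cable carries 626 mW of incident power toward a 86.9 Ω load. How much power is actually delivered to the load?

P_delivered ≈ 623 mW

Γ = (86.9 − 75)/(86.9 + 75) = 0.0735
|Γ|² = 0.0054
P_refl = |Γ|²·P_inc = 3.38 mW, P_del = (1 − |Γ|²)·P_inc = 623 mW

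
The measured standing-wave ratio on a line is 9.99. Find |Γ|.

|Γ| = (S − 1)/(S + 1) = (9.99 − 1)/(9.99 + 1) = 8.99/11

|Γ| ≈ 0.818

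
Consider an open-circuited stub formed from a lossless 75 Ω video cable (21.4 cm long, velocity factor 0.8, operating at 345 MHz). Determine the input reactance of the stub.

X_in ≈ 28.4 Ω (inductive)

λ = v/f = 0.8·c / 345 MHz = 0.696 m
βl = 2π·l/λ = 2π × 0.308 = 111°
tan(βl) = -2.64
For an open-circuited stub, Z_in = −jZ_0·cot(βl) = −jZ_0/tan(βl)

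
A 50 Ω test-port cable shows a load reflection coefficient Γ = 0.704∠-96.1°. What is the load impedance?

Z_L = Z_0·(1 + Γ)/(1 − Γ) = 50·(0.925 − j0.7)/(1.07 + j0.7)

Z_L ≈ 15.3 − j42.5 Ω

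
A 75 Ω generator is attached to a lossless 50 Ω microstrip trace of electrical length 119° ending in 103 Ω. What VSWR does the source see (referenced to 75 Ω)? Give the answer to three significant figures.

VSWR ≈ 2.74

tan(βl) = -1.8
Z_in = Z_0·(Z_L + jZ_0·tanβl)/(Z_0 + jZ_L·tanβl) = 29.6 + j19.8 Ω
Γ_s = (Z_in − Z_s)/(Z_in + Z_s) = (-45.4 + j19.8)/(105 + j19.8), |Γ_s| = 0.465
VSWR = (1 + |Γ_s|)/(1 − |Γ_s|)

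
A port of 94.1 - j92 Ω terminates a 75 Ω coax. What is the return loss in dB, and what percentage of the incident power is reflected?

Γ = (19.1 − j92)/(169.1 − j92), |Γ| = 0.488
RL = −20·log₁₀(0.488) = 6.23 dB
P_refl/P_inc = |Γ|² = 0.238

RL ≈ 6.23 dB; 23.8% of incident power reflected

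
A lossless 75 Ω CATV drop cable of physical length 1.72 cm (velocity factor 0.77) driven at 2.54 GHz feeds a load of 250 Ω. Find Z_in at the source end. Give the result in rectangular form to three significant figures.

λ = v/f = 0.77·c / 2.54 GHz = 0.0909 m
βl = 2π·l/λ = 2π × 0.189 = 68.1°
tan(βl) = tan(68.1°) = 2.49
Z_in = Z_0·(Z_L + jZ_0·tanβl)/(Z_0 + jZ_L·tanβl)
     = 75·(250 + j186)/(75 + j621)

Z_in ≈ 25.8 − j27.1 Ω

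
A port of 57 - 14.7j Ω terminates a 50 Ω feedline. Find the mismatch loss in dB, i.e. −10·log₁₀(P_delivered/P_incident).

Γ = (7 − j14.7)/(107 − j14.7), |Γ| = 0.151
|Γ|² = 0.0227, so P_del/P_inc = 1 − |Γ|² = 0.977
ML = −10·log₁₀(1 − |Γ|²)

mismatch loss ≈ 0.0998 dB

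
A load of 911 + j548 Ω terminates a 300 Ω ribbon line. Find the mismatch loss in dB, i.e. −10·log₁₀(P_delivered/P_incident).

mismatch loss ≈ 2.08 dB

Γ = (611 + j548)/(1211 + j548), |Γ| = 0.617
|Γ|² = 0.381, so P_del/P_inc = 1 − |Γ|² = 0.619
ML = −10·log₁₀(1 − |Γ|²)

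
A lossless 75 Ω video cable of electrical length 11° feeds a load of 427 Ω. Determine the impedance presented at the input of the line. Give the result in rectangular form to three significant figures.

tan(βl) = tan(11°) = 0.194
Z_in = Z_0·(Z_L + jZ_0·tanβl)/(Z_0 + jZ_L·tanβl)
     = 75·(427 + j14.6)/(75 + j83)

Z_in ≈ 199 − j206 Ω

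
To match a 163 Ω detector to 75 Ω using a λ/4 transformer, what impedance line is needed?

Z_qwt ≈ 111 Ω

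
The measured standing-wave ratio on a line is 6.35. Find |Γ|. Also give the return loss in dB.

|Γ| ≈ 0.728; return loss ≈ 2.76 dB

|Γ| = (S − 1)/(S + 1) = (6.35 − 1)/(6.35 + 1) = 5.35/7.35
RL = −20·log₁₀|Γ| = −20·log₁₀(0.728)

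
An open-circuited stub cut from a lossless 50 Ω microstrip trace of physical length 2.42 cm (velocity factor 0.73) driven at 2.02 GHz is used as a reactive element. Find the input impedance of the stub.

Z_in ≈ −j8.5 Ω

λ = v/f = 0.73·c / 2.02 GHz = 0.108 m
βl = 2π·l/λ = 2π × 0.223 = 80.4°
tan(βl) = 5.89
For an open-circuited stub, Z_in = −jZ_0·cot(βl) = −jZ_0/tan(βl)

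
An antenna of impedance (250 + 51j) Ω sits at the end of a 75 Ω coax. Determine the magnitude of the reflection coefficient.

|Γ| ≈ 0.554

Γ = (Z_L − Z_0)/(Z_L + Z_0) = (175 + j51)/(325 + j51)
|Γ| = 182/329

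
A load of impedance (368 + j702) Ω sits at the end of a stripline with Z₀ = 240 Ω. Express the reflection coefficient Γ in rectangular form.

Γ = (Z_L − Z_0)/(Z_L + Z_0) = (128 + j702)/(608 + j702)

Γ ≈ 0.662 + j0.391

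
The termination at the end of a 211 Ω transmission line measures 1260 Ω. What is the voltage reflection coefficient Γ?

Γ = 0.713

Γ = (Z_L − Z_0)/(Z_L + Z_0) = (1260 − 211)/(1260 + 211) = 1049/1471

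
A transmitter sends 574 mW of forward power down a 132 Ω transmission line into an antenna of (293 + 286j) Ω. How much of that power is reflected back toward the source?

|Γ| = |(161 + j286)/(425 + j286)| = 0.641
|Γ|² = 0.41
P_refl = |Γ|²·P_inc = 236 mW, P_del = (1 − |Γ|²)·P_inc = 338 mW

P_reflected ≈ 236 mW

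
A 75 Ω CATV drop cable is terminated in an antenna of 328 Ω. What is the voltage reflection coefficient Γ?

Γ = (Z_L − Z_0)/(Z_L + Z_0) = (328 − 75)/(328 + 75) = 253/403

Γ = 0.628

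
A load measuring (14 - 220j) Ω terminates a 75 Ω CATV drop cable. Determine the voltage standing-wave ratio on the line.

Γ = (Z_L − Z_0)/(Z_L + Z_0) = (-61 − j220)/(89 − j220)
|Γ| = 228/237 = 0.962
VSWR = (1 + |Γ|)/(1 − |Γ|) = 1.96/0.038

VSWR ≈ 51.6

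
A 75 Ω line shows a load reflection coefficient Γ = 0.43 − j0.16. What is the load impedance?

Z_L = Z_0·(1 + Γ)/(1 − Γ) = 75·(1.43 − j0.16)/(0.57 + j0.16)

Z_L ≈ 169 − j68.5 Ω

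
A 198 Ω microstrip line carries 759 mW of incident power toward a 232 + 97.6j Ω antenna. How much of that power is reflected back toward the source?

P_reflected ≈ 41.7 mW

|Γ| = |(34 + j97.6)/(430 + j97.6)| = 0.234
|Γ|² = 0.0549
P_refl = |Γ|²·P_inc = 41.7 mW, P_del = (1 − |Γ|²)·P_inc = 717 mW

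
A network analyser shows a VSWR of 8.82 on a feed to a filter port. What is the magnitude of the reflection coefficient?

|Γ| ≈ 0.796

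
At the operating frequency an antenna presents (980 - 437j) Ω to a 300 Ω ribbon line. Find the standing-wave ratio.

Γ = (Z_L − Z_0)/(Z_L + Z_0) = (680 − j437)/(1280 − j437)
|Γ| = 808/1350 = 0.598
VSWR = (1 + |Γ|)/(1 − |Γ|) = 1.6/0.402

VSWR ≈ 3.97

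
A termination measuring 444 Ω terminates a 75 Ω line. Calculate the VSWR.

For a purely resistive load, VSWR = R_L/Z_0 or Z_0/R_L (whichever > 1) = 444/75

VSWR ≈ 5.92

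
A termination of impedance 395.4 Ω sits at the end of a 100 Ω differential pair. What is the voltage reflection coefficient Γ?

Γ = (Z_L − Z_0)/(Z_L + Z_0) = (395.4 − 100)/(395.4 + 100) = 295.4/495.4

Γ = 0.596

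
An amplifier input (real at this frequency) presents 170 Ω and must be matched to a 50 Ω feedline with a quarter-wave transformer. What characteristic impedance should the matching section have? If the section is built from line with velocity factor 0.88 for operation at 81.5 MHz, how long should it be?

Z_qwt ≈ 92.2 Ω; length ≈ 81 cm

Z_qwt = √(Z_0·R_L) = √(50 × 170) = √8500
λ = 0.88·c/f = 3.24 m, so l = λ/4 = 0.81 m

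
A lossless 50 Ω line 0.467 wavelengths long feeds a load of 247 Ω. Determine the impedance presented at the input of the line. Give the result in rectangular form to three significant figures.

βl = 2π × 0.467 = 168°
tan(βl) = tan(168°) = -0.21
Z_in = Z_0·(Z_L + jZ_0·tanβl)/(Z_0 + jZ_L·tanβl)
     = 50·(247 − j10.5)/(50 − j52)

Z_in ≈ 124 + j118 Ω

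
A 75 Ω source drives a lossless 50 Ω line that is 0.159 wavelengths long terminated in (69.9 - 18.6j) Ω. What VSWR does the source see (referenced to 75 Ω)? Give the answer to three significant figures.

VSWR ≈ 2.3

βl = 2π × 0.159 = 57.2°
tan(βl) = 1.55
Z_in = Z_0·(Z_L + jZ_0·tanβl)/(Z_0 + jZ_L·tanβl) = 33.1 − j8.13 Ω
Γ_s = (Z_in − Z_s)/(Z_in + Z_s) = (-41.9 − j8.13)/(108 − j8.13), |Γ_s| = 0.394
VSWR = (1 + |Γ_s|)/(1 − |Γ_s|)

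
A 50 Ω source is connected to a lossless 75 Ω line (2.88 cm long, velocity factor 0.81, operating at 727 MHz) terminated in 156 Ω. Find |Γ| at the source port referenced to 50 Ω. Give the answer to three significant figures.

λ = v/f = 0.81·c / 727 MHz = 0.334 m
βl = 2π·l/λ = 2π × 0.0862 = 31°
tan(βl) = 0.601
Z_in = Z_0·(Z_L + jZ_0·tanβl)/(Z_0 + jZ_L·tanβl) = 82.8 − j58.5 Ω
Γ_s = (Z_in − Z_s)/(Z_in + Z_s) = (32.8 − j58.5)/(133 − j58.5), |Γ_s| = 0.462

|Γ| ≈ 0.462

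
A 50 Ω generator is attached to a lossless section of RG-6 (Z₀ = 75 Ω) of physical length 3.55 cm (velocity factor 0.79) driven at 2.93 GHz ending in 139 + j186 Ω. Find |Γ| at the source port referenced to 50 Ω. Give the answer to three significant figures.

λ = v/f = 0.79·c / 2.93 GHz = 0.0809 m
βl = 2π·l/λ = 2π × 0.439 = 158°
tan(βl) = -0.404
Z_in = Z_0·(Z_L + jZ_0·tanβl)/(Z_0 + jZ_L·tanβl) = 35.4 + j91 Ω
Γ_s = (Z_in − Z_s)/(Z_in + Z_s) = (-14.6 + j91)/(85.4 + j91), |Γ_s| = 0.739

|Γ| ≈ 0.739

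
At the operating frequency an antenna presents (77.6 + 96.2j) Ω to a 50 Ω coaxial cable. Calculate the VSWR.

VSWR ≈ 4.35

Γ = (Z_L − Z_0)/(Z_L + Z_0) = (27.6 + j96.2)/(127.6 + j96.2)
|Γ| = 100/160 = 0.626
VSWR = (1 + |Γ|)/(1 − |Γ|) = 1.63/0.374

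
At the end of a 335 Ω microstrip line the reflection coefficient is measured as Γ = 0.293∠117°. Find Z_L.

Z_L ≈ 227 + j129 Ω

Z_L = Z_0·(1 + Γ)/(1 − Γ) = 335·(0.867 + j0.261)/(1.13 − j0.261)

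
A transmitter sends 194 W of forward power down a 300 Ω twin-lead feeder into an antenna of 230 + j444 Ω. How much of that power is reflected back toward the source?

|Γ| = |(-70 + j444)/(530 + j444)| = 0.65
|Γ|² = 0.423
P_refl = |Γ|²·P_inc = 82 W, P_del = (1 − |Γ|²)·P_inc = 112 W

P_reflected ≈ 82 W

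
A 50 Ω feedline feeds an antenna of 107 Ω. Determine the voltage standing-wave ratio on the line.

VSWR ≈ 2.14

Γ = (107 − 50)/(107 + 50) = 0.363
VSWR = (1 + 0.363)/(1 − 0.363)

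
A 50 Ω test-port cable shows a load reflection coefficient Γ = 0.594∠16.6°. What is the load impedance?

Z_L ≈ 151 + j79.2 Ω

Z_L = Z_0·(1 + Γ)/(1 − Γ) = 50·(1.57 + j0.17)/(0.431 − j0.17)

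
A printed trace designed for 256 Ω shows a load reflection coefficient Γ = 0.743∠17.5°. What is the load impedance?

Z_L ≈ 851 + j848 Ω

Z_L = Z_0·(1 + Γ)/(1 − Γ) = 256·(1.71 + j0.223)/(0.291 − j0.223)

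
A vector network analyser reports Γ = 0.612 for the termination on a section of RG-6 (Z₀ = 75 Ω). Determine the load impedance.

Z_L = Z_0·(1 + Γ)/(1 − Γ) = 75·(1.61)/(0.388)

Z_L ≈ 312 Ω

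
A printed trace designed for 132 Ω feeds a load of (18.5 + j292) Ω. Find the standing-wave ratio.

VSWR ≈ 42.2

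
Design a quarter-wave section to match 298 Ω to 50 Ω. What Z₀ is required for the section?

Z_qwt = √(Z_0·R_L) = √(50 × 298) = √14900

Z_qwt ≈ 122 Ω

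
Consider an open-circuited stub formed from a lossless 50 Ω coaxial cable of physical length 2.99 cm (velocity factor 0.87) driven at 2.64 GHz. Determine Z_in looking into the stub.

Z_in ≈ +j17.1 Ω

λ = v/f = 0.87·c / 2.64 GHz = 0.0989 m
βl = 2π·l/λ = 2π × 0.302 = 109°
tan(βl) = -2.92
For an open-circuited stub, Z_in = −jZ_0·cot(βl) = −jZ_0/tan(βl)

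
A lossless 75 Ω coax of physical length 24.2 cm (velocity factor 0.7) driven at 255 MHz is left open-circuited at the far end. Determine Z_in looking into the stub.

Z_in ≈ +j21.2 Ω

λ = v/f = 0.7·c / 255 MHz = 0.824 m
βl = 2π·l/λ = 2π × 0.294 = 106°
tan(βl) = -3.54
For an open-circuited stub, Z_in = −jZ_0·cot(βl) = −jZ_0/tan(βl)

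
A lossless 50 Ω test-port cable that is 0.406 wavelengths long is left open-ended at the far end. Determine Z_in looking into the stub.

Z_in ≈ +j74.6 Ω

βl = 2π × 0.406 = 146°
tan(βl) = -0.67
For an open-ended stub, Z_in = −jZ_0·cot(βl) = −jZ_0/tan(βl)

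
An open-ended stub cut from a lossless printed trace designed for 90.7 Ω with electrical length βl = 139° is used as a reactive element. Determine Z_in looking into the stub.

Z_in ≈ +j104 Ω

tan(βl) = -0.869
For an open-ended stub, Z_in = −jZ_0·cot(βl) = −jZ_0/tan(βl)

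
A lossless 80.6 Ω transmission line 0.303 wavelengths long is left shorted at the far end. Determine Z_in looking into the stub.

Z_in ≈ −j233 Ω

βl = 2π × 0.303 = 109°
tan(βl) = -2.89
For a shorted stub, Z_in = jZ_0·tan(βl)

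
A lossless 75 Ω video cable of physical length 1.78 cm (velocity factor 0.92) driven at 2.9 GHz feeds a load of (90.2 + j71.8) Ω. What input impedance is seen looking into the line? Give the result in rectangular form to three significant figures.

λ = v/f = 0.92·c / 2.9 GHz = 0.0952 m
βl = 2π·l/λ = 2π × 0.187 = 67.3°
tan(βl) = tan(67.3°) = 2.39
Z_in = Z_0·(Z_L + jZ_0·tanβl)/(Z_0 + jZ_L·tanβl)
     = 75·(90.2 + j251)/(-96.9 + j216)

Z_in ≈ 61 − j58.7 Ω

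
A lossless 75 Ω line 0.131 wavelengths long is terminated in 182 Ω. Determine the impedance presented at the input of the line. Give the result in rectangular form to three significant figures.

Z_in ≈ 50.2 − j50.4 Ω

βl = 2π × 0.131 = 47.2°
tan(βl) = tan(47.2°) = 1.08
Z_in = Z_0·(Z_L + jZ_0·tanβl)/(Z_0 + jZ_L·tanβl)
     = 75·(182 + j80.9)/(75 + j196)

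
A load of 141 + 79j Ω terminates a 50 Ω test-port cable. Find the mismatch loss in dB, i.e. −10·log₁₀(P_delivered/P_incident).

Γ = (91 + j79)/(191 + j79), |Γ| = 0.583
|Γ|² = 0.34, so P_del/P_inc = 1 − |Γ|² = 0.66
ML = −10·log₁₀(1 − |Γ|²)

mismatch loss ≈ 1.8 dB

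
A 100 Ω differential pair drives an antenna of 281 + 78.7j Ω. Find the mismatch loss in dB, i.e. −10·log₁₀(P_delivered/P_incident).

Γ = (181 + j78.7)/(381 + j78.7), |Γ| = 0.507
|Γ|² = 0.257, so P_del/P_inc = 1 − |Γ|² = 0.743
ML = −10·log₁₀(1 − |Γ|²)

mismatch loss ≈ 1.29 dB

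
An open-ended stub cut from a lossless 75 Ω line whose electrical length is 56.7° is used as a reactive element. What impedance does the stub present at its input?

Z_in ≈ −j49.3 Ω

tan(βl) = 1.52
For an open-ended stub, Z_in = −jZ_0·cot(βl) = −jZ_0/tan(βl)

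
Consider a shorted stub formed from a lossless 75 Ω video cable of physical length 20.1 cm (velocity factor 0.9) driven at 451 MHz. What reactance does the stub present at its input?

λ = v/f = 0.9·c / 451 MHz = 0.599 m
βl = 2π·l/λ = 2π × 0.336 = 121°
tan(βl) = -1.67
For a shorted stub, Z_in = jZ_0·tan(βl)

X_in ≈ -125 Ω (capacitive)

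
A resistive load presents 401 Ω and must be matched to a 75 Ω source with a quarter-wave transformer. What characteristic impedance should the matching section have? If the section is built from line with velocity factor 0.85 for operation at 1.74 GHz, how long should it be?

Z_qwt = √(Z_0·R_L) = √(75 × 401) = √30080
λ = 0.85·c/f = 0.147 m, so l = λ/4 = 0.0366 m

Z_qwt ≈ 173 Ω; length ≈ 3.66 cm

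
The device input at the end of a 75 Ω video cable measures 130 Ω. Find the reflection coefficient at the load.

Γ = (Z_L − Z_0)/(Z_L + Z_0) = (130 − 75)/(130 + 75) = 55/205

Γ = 0.268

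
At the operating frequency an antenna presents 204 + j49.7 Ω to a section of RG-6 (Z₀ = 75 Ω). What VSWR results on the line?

VSWR ≈ 2.9

Γ = (Z_L − Z_0)/(Z_L + Z_0) = (129 + j49.7)/(279 + j49.7)
|Γ| = 138/283 = 0.488
VSWR = (1 + |Γ|)/(1 − |Γ|) = 1.49/0.512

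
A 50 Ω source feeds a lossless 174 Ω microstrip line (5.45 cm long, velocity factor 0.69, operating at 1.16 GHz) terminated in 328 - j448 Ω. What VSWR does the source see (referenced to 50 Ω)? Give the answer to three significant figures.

VSWR ≈ 7.88

λ = v/f = 0.69·c / 1.16 GHz = 0.178 m
βl = 2π·l/λ = 2π × 0.305 = 110°
tan(βl) = -2.76
Z_in = Z_0·(Z_L + jZ_0·tanβl)/(Z_0 + jZ_L·tanβl) = 44 + j115 Ω
Γ_s = (Z_in − Z_s)/(Z_in + Z_s) = (-6.05 + j115)/(94 + j115), |Γ_s| = 0.775
VSWR = (1 + |Γ_s|)/(1 − |Γ_s|)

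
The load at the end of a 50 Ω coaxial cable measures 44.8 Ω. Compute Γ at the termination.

Γ = -0.0549

Γ = (Z_L − Z_0)/(Z_L + Z_0) = (44.8 − 50)/(44.8 + 50) = -5.2/94.8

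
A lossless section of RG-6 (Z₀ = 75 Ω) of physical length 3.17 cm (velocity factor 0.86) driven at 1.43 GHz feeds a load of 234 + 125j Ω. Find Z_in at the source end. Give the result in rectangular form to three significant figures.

Z_in ≈ 26.5 − j47.7 Ω

λ = v/f = 0.86·c / 1.43 GHz = 0.18 m
βl = 2π·l/λ = 2π × 0.176 = 63.3°
tan(βl) = tan(63.3°) = 1.98
Z_in = Z_0·(Z_L + jZ_0·tanβl)/(Z_0 + jZ_L·tanβl)
     = 75·(234 + j274)/(-173 + j464)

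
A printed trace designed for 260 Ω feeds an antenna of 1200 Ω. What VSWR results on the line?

For a purely resistive load, VSWR = R_L/Z_0 or Z_0/R_L (whichever > 1) = 1200/260

VSWR ≈ 4.62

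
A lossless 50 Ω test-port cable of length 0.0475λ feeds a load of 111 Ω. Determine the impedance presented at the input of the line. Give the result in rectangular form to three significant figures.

Z_in ≈ 82.9 − j41.2 Ω

βl = 2π × 0.0475 = 17.1°
tan(βl) = tan(17.1°) = 0.308
Z_in = Z_0·(Z_L + jZ_0·tanβl)/(Z_0 + jZ_L·tanβl)
     = 50·(111 + j15.4)/(50 + j34.1)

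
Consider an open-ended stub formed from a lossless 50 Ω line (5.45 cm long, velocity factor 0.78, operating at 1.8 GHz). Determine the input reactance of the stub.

λ = v/f = 0.78·c / 1.8 GHz = 0.13 m
βl = 2π·l/λ = 2π × 0.419 = 151°
tan(βl) = -0.556
For an open-ended stub, Z_in = −jZ_0·cot(βl) = −jZ_0/tan(βl)

X_in ≈ 89.9 Ω (inductive)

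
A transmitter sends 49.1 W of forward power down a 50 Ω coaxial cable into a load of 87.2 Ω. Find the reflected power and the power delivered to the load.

Γ = (87.2 − 50)/(87.2 + 50) = 0.271
|Γ|² = 0.0735
P_refl = |Γ|²·P_inc = 3.61 W, P_del = (1 − |Γ|²)·P_inc = 45.5 W

P_reflected ≈ 3.61 W; P_delivered ≈ 45.5 W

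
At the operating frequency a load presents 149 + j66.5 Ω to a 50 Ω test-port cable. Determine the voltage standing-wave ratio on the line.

Γ = (Z_L − Z_0)/(Z_L + Z_0) = (99 + j66.5)/(199 + j66.5)
|Γ| = 119/210 = 0.568
VSWR = (1 + |Γ|)/(1 − |Γ|) = 1.57/0.432

VSWR ≈ 3.63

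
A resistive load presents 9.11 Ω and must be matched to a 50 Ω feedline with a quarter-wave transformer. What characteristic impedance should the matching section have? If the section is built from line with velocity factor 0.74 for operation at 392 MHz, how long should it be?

Z_qwt = √(Z_0·R_L) = √(50 × 9.11) = √455.5
λ = 0.74·c/f = 0.566 m, so l = λ/4 = 0.142 m

Z_qwt ≈ 21.3 Ω; length ≈ 14.2 cm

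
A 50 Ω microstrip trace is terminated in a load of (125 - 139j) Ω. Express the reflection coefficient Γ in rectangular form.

Γ ≈ 0.65 − j0.278

Γ = (Z_L − Z_0)/(Z_L + Z_0) = (75 − j139)/(175 − j139)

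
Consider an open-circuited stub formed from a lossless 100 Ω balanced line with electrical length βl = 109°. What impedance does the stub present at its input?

Z_in ≈ +j34.4 Ω

tan(βl) = -2.9
For an open-circuited stub, Z_in = −jZ_0·cot(βl) = −jZ_0/tan(βl)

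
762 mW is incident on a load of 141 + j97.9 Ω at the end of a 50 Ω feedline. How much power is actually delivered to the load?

|Γ| = |(91 + j97.9)/(191 + j97.9)| = 0.623
|Γ|² = 0.388
P_refl = |Γ|²·P_inc = 296 mW, P_del = (1 − |Γ|²)·P_inc = 466 mW

P_delivered ≈ 466 mW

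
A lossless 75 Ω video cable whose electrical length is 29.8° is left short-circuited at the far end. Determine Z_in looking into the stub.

Z_in ≈ +j43 Ω

tan(βl) = 0.573
For a short-circuited stub, Z_in = jZ_0·tan(βl)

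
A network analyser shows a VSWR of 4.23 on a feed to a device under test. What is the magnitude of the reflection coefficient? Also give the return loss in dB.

|Γ| ≈ 0.618; return loss ≈ 4.19 dB

|Γ| = (S − 1)/(S + 1) = (4.23 − 1)/(4.23 + 1) = 3.23/5.23
RL = −20·log₁₀|Γ| = −20·log₁₀(0.618)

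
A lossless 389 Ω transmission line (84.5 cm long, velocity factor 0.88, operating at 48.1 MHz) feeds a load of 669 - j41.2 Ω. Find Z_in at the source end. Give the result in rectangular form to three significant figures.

Z_in ≈ 275 − j141 Ω

λ = v/f = 0.88·c / 48.1 MHz = 5.49 m
βl = 2π·l/λ = 2π × 0.154 = 55.4°
tan(βl) = tan(55.4°) = 1.45
Z_in = Z_0·(Z_L + jZ_0·tanβl)/(Z_0 + jZ_L·tanβl)
     = 389·(669 + j523)/(449 + j971)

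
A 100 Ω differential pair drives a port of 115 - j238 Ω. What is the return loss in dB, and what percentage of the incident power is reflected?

Γ = (15 − j238)/(215 − j238), |Γ| = 0.744
RL = −20·log₁₀(0.744) = 2.57 dB
P_refl/P_inc = |Γ|² = 0.553

RL ≈ 2.57 dB; 55.3% of incident power reflected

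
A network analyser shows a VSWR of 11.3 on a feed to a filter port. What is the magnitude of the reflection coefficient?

|Γ| = (S − 1)/(S + 1) = (11.3 − 1)/(11.3 + 1) = 10.3/12.3

|Γ| ≈ 0.837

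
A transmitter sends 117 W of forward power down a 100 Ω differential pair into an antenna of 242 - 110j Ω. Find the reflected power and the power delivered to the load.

P_reflected ≈ 29.2 W; P_delivered ≈ 87.8 W

|Γ| = |(142 − j110)/(342 − j110)| = 0.5
|Γ|² = 0.25
P_refl = |Γ|²·P_inc = 29.2 W, P_del = (1 − |Γ|²)·P_inc = 87.8 W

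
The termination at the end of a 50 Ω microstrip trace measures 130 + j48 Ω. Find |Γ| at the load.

|Γ| ≈ 0.501

Γ = (Z_L − Z_0)/(Z_L + Z_0) = (80 + j48)/(180 + j48)
|Γ| = 93.3/186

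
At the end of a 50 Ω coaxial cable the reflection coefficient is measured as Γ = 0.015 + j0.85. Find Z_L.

Z_L = Z_0·(1 + Γ)/(1 − Γ) = 50·(1.01 + j0.85)/(0.985 − j0.85)

Z_L ≈ 8.19 + j50.2 Ω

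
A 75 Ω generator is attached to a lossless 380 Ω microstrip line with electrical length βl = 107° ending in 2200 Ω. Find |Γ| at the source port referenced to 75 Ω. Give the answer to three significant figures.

tan(βl) = -3.27
Z_in = Z_0·(Z_L + jZ_0·tanβl)/(Z_0 + jZ_L·tanβl) = 71.6 + j112 Ω
Γ_s = (Z_in − Z_s)/(Z_in + Z_s) = (-3.43 + j112)/(147 + j112), |Γ_s| = 0.609

|Γ| ≈ 0.609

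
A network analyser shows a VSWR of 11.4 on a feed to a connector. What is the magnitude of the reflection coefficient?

|Γ| = (S − 1)/(S + 1) = (11.4 − 1)/(11.4 + 1) = 10.4/12.4

|Γ| ≈ 0.839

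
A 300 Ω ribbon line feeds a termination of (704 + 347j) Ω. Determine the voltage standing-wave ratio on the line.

VSWR ≈ 3.01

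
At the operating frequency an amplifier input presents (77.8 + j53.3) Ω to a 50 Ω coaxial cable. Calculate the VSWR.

Γ = (Z_L − Z_0)/(Z_L + Z_0) = (27.8 + j53.3)/(127.8 + j53.3)
|Γ| = 60.1/138 = 0.434
VSWR = (1 + |Γ|)/(1 − |Γ|) = 1.43/0.566

VSWR ≈ 2.53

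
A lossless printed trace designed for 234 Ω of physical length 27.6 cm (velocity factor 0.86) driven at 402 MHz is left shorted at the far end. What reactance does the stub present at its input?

X_in ≈ -110 Ω (capacitive)

λ = v/f = 0.86·c / 402 MHz = 0.642 m
βl = 2π·l/λ = 2π × 0.43 = 155°
tan(βl) = -0.47
For a shorted stub, Z_in = jZ_0·tan(βl)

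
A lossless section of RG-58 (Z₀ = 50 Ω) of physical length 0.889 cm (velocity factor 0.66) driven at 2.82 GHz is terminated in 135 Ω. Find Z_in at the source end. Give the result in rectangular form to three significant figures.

λ = v/f = 0.66·c / 2.82 GHz = 0.0702 m
βl = 2π·l/λ = 2π × 0.127 = 45.6°
tan(βl) = tan(45.6°) = 1.02
Z_in = Z_0·(Z_L + jZ_0·tanβl)/(Z_0 + jZ_L·tanβl)
     = 50·(135 + j51)/(50 + j138)

Z_in ≈ 32.1 − j37.4 Ω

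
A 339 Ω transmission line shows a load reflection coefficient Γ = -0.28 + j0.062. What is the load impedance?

Z_L ≈ 189 + j25.6 Ω

Z_L = Z_0·(1 + Γ)/(1 − Γ) = 339·(0.72 + j0.062)/(1.28 − j0.062)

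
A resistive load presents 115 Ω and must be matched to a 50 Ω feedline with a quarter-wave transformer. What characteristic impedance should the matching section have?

Z_qwt ≈ 75.8 Ω

Z_qwt = √(Z_0·R_L) = √(50 × 115) = √5750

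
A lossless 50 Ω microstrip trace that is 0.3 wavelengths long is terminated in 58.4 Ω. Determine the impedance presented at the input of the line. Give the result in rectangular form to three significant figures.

βl = 2π × 0.3 = 108°
tan(βl) = tan(108°) = -3.08
Z_in = Z_0·(Z_L + jZ_0·tanβl)/(Z_0 + jZ_L·tanβl)
     = 50·(58.4 − j154)/(50 − j180)

Z_in ≈ 43.9 + j4.03 Ω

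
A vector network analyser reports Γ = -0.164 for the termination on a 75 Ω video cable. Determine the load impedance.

Z_L = Z_0·(1 + Γ)/(1 − Γ) = 75·(0.836)/(1.16)

Z_L ≈ 53.9 Ω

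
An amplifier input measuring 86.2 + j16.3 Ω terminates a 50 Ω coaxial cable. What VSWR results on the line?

Γ = (Z_L − Z_0)/(Z_L + Z_0) = (36.2 + j16.3)/(136.2 + j16.3)
|Γ| = 39.7/137 = 0.289
VSWR = (1 + |Γ|)/(1 − |Γ|) = 1.29/0.711

VSWR ≈ 1.81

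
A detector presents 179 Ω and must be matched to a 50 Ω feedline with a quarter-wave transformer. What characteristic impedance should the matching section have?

Z_qwt = √(Z_0·R_L) = √(50 × 179) = √8950

Z_qwt ≈ 94.6 Ω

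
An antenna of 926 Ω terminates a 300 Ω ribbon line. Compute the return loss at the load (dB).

Γ = (926 − 300)/(926 + 300) = 0.511
RL = −20·log₁₀|Γ| = −20·log₁₀(0.511)

RL ≈ 5.84 dB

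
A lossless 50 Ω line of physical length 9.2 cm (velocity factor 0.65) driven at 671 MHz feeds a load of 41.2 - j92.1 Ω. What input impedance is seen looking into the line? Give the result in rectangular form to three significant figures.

λ = v/f = 0.65·c / 671 MHz = 0.291 m
βl = 2π·l/λ = 2π × 0.317 = 114°
tan(βl) = tan(114°) = -2.25
Z_in = Z_0·(Z_L + jZ_0·tanβl)/(Z_0 + jZ_L·tanβl)
     = 50·(41.2 − j205)/(-157 − j92.7)

Z_in ≈ 18.7 + j54 Ω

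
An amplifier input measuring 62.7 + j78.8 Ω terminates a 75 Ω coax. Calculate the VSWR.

Γ = (Z_L − Z_0)/(Z_L + Z_0) = (-12.3 + j78.8)/(137.7 + j78.8)
|Γ| = 79.8/159 = 0.503
VSWR = (1 + |Γ|)/(1 − |Γ|) = 1.5/0.497

VSWR ≈ 3.02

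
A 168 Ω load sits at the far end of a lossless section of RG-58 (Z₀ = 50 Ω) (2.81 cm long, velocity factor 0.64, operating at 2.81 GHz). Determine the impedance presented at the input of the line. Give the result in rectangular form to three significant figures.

λ = v/f = 0.64·c / 2.81 GHz = 0.0683 m
βl = 2π·l/λ = 2π × 0.411 = 148°
tan(βl) = tan(148°) = -0.624
Z_in = Z_0·(Z_L + jZ_0·tanβl)/(Z_0 + jZ_L·tanβl)
     = 50·(168 − j31.2)/(50 − j105)

Z_in ≈ 43.3 + j59.5 Ω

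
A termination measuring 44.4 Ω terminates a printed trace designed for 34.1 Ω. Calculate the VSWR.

VSWR ≈ 1.3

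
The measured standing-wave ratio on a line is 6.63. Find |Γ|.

|Γ| ≈ 0.738

|Γ| = (S − 1)/(S + 1) = (6.63 − 1)/(6.63 + 1) = 5.63/7.63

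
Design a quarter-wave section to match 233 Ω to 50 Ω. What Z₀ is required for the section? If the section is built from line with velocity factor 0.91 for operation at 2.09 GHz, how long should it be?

Z_qwt = √(Z_0·R_L) = √(50 × 233) = √11650
λ = 0.91·c/f = 0.131 m, so l = λ/4 = 0.0327 m

Z_qwt ≈ 108 Ω; length ≈ 3.27 cm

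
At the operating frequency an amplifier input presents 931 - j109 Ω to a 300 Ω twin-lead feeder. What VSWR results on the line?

VSWR ≈ 3.15

Γ = (Z_L − Z_0)/(Z_L + Z_0) = (631 − j109)/(1231 − j109)
|Γ| = 640/1240 = 0.518
VSWR = (1 + |Γ|)/(1 − |Γ|) = 1.52/0.482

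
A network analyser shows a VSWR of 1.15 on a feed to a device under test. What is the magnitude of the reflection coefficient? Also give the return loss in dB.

|Γ| = (S − 1)/(S + 1) = (1.15 − 1)/(1.15 + 1) = 0.15/2.15
RL = −20·log₁₀|Γ| = −20·log₁₀(0.0698)

|Γ| ≈ 0.0698; return loss ≈ 23.1 dB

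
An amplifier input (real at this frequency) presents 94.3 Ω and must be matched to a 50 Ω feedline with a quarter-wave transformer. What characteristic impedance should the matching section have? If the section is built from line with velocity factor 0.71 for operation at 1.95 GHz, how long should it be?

Z_qwt = √(Z_0·R_L) = √(50 × 94.3) = √4715
λ = 0.71·c/f = 0.109 m, so l = λ/4 = 0.0273 m

Z_qwt ≈ 68.7 Ω; length ≈ 2.73 cm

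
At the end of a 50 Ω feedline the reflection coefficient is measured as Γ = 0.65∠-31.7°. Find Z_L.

Z_L ≈ 91.2 − j108 Ω

Z_L = Z_0·(1 + Γ)/(1 − Γ) = 50·(1.55 − j0.342)/(0.447 + j0.342)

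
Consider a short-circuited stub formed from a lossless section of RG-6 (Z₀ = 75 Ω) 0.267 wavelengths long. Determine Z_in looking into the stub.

Z_in ≈ −j699 Ω

βl = 2π × 0.267 = 96.1°
tan(βl) = -9.33
For a short-circuited stub, Z_in = jZ_0·tan(βl)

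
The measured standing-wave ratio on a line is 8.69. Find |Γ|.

|Γ| = (S − 1)/(S + 1) = (8.69 − 1)/(8.69 + 1) = 7.69/9.69

|Γ| ≈ 0.794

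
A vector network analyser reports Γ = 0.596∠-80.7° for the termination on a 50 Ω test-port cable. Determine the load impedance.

Z_L = Z_0·(1 + Γ)/(1 − Γ) = 50·(1.1 − j0.588)/(0.904 + j0.588)

Z_L ≈ 27.7 − j50.6 Ω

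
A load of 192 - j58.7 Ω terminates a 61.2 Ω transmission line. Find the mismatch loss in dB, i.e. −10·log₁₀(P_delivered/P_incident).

Γ = (130.8 − j58.7)/(253.2 − j58.7), |Γ| = 0.552
|Γ|² = 0.304, so P_del/P_inc = 1 − |Γ|² = 0.696
ML = −10·log₁₀(1 − |Γ|²)

mismatch loss ≈ 1.58 dB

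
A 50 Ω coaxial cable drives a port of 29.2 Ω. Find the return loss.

Γ = (29.2 − 50)/(29.2 + 50) = -0.263
RL = −20·log₁₀|Γ| = −20·log₁₀(0.263)

RL ≈ 11.6 dB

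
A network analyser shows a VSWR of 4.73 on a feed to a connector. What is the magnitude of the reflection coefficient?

|Γ| ≈ 0.651

|Γ| = (S − 1)/(S + 1) = (4.73 − 1)/(4.73 + 1) = 3.73/5.73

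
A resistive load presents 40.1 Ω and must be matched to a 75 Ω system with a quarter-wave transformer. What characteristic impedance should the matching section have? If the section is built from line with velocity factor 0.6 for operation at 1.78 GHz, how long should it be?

Z_qwt = √(Z_0·R_L) = √(75 × 40.1) = √3008
λ = 0.6·c/f = 0.101 m, so l = λ/4 = 0.0253 m

Z_qwt ≈ 54.8 Ω; length ≈ 2.53 cm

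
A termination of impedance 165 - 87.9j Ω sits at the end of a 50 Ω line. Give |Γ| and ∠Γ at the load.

Γ ≈ 0.623 ∠ -15.2°

Γ = (Z_L − Z_0)/(Z_L + Z_0) = (115 − j87.9)/(215 − j87.9)
|Γ| = 145/232 = 0.623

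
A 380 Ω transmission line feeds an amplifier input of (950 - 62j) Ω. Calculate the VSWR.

VSWR ≈ 2.51

Γ = (Z_L − Z_0)/(Z_L + Z_0) = (570 − j62)/(1330 − j62)
|Γ| = 573/1330 = 0.431
VSWR = (1 + |Γ|)/(1 − |Γ|) = 1.43/0.569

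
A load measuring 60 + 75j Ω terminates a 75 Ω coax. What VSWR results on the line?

Γ = (Z_L − Z_0)/(Z_L + Z_0) = (-15 + j75)/(135 + j75)
|Γ| = 76.5/154 = 0.495
VSWR = (1 + |Γ|)/(1 − |Γ|) = 1.5/0.505

VSWR ≈ 2.96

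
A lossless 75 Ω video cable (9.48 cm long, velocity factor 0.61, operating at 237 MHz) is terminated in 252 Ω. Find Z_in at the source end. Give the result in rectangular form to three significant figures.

λ = v/f = 0.61·c / 237 MHz = 0.772 m
βl = 2π·l/λ = 2π × 0.123 = 44.2°
tan(βl) = tan(44.2°) = 0.972
Z_in = Z_0·(Z_L + jZ_0·tanβl)/(Z_0 + jZ_L·tanβl)
     = 75·(252 + j72.9)/(75 + j245)

Z_in ≈ 42 − j64.3 Ω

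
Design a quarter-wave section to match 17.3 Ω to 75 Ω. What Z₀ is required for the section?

Z_qwt ≈ 36 Ω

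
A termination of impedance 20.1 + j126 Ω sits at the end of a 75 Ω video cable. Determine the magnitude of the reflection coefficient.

Γ = (Z_L − Z_0)/(Z_L + Z_0) = (-54.9 + j126)/(95.1 + j126)
|Γ| = 137/158

|Γ| ≈ 0.871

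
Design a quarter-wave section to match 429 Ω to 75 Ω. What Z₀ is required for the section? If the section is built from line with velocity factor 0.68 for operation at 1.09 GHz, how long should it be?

Z_qwt = √(Z_0·R_L) = √(75 × 429) = √32180
λ = 0.68·c/f = 0.187 m, so l = λ/4 = 0.0468 m

Z_qwt ≈ 179 Ω; length ≈ 4.68 cm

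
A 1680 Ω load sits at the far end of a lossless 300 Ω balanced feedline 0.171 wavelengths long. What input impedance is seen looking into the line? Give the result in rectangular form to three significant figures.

βl = 2π × 0.171 = 61.6°
tan(βl) = tan(61.6°) = 1.85
Z_in = Z_0·(Z_L + jZ_0·tanβl)/(Z_0 + jZ_L·tanβl)
     = 300·(1680 + j554)/(300 + j3100)

Z_in ≈ 68.6 − j156 Ω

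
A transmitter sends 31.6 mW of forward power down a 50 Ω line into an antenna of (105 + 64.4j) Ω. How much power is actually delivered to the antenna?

P_delivered ≈ 23.6 mW

|Γ| = |(55 + j64.4)/(155 + j64.4)| = 0.505
|Γ|² = 0.255
P_refl = |Γ|²·P_inc = 8.04 mW, P_del = (1 − |Γ|²)·P_inc = 23.6 mW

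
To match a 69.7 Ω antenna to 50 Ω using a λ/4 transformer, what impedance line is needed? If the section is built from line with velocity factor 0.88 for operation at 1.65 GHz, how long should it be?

Z_qwt ≈ 59 Ω; length ≈ 4 cm

Z_qwt = √(Z_0·R_L) = √(50 × 69.7) = √3485
λ = 0.88·c/f = 0.16 m, so l = λ/4 = 0.04 m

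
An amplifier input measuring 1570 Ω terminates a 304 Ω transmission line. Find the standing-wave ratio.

VSWR ≈ 5.16

Γ = (1570 − 304)/(1570 + 304) = 0.676
VSWR = (1 + 0.676)/(1 − 0.676)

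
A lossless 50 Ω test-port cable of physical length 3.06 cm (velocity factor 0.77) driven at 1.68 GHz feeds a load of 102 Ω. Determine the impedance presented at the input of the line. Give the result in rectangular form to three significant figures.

λ = v/f = 0.77·c / 1.68 GHz = 0.138 m
βl = 2π·l/λ = 2π × 0.223 = 80.1°
tan(βl) = tan(80.1°) = 5.74
Z_in = Z_0·(Z_L + jZ_0·tanβl)/(Z_0 + jZ_L·tanβl)
     = 50·(102 + j287)/(50 + j585)

Z_in ≈ 25.1 − j6.57 Ω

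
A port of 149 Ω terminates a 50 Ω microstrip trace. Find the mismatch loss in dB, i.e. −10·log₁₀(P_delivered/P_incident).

Γ = (149 − 50)/(149 + 50) = 0.497
|Γ|² = 0.247, so P_del/P_inc = 1 − |Γ|² = 0.753
ML = −10·log₁₀(1 − |Γ|²)

mismatch loss ≈ 1.23 dB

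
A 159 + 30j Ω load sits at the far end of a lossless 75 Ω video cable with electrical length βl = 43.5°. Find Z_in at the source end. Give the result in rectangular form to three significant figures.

Z_in ≈ 68.2 − j58 Ω

tan(βl) = tan(43.5°) = 0.949
Z_in = Z_0·(Z_L + jZ_0·tanβl)/(Z_0 + jZ_L·tanβl)
     = 75·(159 + j101)/(46.5 + j151)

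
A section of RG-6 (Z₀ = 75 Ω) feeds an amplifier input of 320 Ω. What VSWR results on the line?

VSWR ≈ 4.27

Γ = (320 − 75)/(320 + 75) = 0.62
VSWR = (1 + 0.62)/(1 − 0.62)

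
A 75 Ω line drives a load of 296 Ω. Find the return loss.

RL ≈ 4.5 dB

Γ = (296 − 75)/(296 + 75) = 0.596
RL = −20·log₁₀|Γ| = −20·log₁₀(0.596)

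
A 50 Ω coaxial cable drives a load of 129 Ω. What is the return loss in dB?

RL ≈ 7.1 dB

Γ = (129 − 50)/(129 + 50) = 0.441
RL = −20·log₁₀|Γ| = −20·log₁₀(0.441)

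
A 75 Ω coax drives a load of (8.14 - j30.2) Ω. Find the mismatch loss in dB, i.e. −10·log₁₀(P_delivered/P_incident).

mismatch loss ≈ 5.06 dB

Γ = (-66.86 − j30.2)/(83.14 − j30.2), |Γ| = 0.829
|Γ|² = 0.688, so P_del/P_inc = 1 − |Γ|² = 0.312
ML = −10·log₁₀(1 − |Γ|²)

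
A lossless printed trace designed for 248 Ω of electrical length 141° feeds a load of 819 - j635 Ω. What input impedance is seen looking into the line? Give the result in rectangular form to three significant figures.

tan(βl) = tan(141°) = -0.81
Z_in = Z_0·(Z_L + jZ_0·tanβl)/(Z_0 + jZ_L·tanβl)
     = 248·(819 − j836)/(-266 − j663)

Z_in ≈ 163 + j372 Ω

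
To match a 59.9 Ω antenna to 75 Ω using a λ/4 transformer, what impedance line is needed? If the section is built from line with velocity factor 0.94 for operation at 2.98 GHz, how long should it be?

Z_qwt = √(Z_0·R_L) = √(75 × 59.9) = √4492
λ = 0.94·c/f = 0.0946 m, so l = λ/4 = 0.0237 m

Z_qwt ≈ 67 Ω; length ≈ 2.37 cm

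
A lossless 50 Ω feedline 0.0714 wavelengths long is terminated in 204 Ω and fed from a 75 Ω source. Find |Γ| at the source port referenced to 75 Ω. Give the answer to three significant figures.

βl = 2π × 0.0714 = 25.7°
tan(βl) = 0.481
Z_in = Z_0·(Z_L + jZ_0·tanβl)/(Z_0 + jZ_L·tanβl) = 51.7 − j77.5 Ω
Γ_s = (Z_in − Z_s)/(Z_in + Z_s) = (-23.3 − j77.5)/(127 − j77.5), |Γ_s| = 0.545

|Γ| ≈ 0.545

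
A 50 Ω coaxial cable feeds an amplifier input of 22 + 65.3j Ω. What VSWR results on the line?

Γ = (Z_L − Z_0)/(Z_L + Z_0) = (-28 + j65.3)/(72 + j65.3)
|Γ| = 71/97.2 = 0.731
VSWR = (1 + |Γ|)/(1 − |Γ|) = 1.73/0.269

VSWR ≈ 6.43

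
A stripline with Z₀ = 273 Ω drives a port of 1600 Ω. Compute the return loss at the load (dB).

Γ = (1600 − 273)/(1600 + 273) = 0.708
RL = −20·log₁₀|Γ| = −20·log₁₀(0.708)

RL ≈ 2.99 dB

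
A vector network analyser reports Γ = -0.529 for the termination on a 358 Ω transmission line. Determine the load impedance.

Z_L ≈ 110 Ω

Z_L = Z_0·(1 + Γ)/(1 − Γ) = 358·(0.471)/(1.53)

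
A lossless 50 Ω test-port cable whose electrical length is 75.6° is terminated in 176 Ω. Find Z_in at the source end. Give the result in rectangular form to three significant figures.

tan(βl) = tan(75.6°) = 3.89
Z_in = Z_0·(Z_L + jZ_0·tanβl)/(Z_0 + jZ_L·tanβl)
     = 50·(176 + j195)/(50 + j685)

Z_in ≈ 15.1 − j11.7 Ω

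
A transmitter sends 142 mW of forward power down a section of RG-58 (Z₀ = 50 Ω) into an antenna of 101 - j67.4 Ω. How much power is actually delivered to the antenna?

|Γ| = |(51 − j67.4)/(151 − j67.4)| = 0.511
|Γ|² = 0.261
P_refl = |Γ|²·P_inc = 37.1 mW, P_del = (1 − |Γ|²)·P_inc = 105 mW

P_delivered ≈ 105 mW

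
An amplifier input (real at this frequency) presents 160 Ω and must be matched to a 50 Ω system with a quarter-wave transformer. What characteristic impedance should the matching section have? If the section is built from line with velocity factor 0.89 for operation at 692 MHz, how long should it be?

Z_qwt ≈ 89.4 Ω; length ≈ 9.65 cm

Z_qwt = √(Z_0·R_L) = √(50 × 160) = √8000
λ = 0.89·c/f = 0.386 m, so l = λ/4 = 0.0965 m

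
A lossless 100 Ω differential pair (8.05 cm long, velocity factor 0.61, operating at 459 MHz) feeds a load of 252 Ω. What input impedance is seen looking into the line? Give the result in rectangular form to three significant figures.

λ = v/f = 0.61·c / 459 MHz = 0.399 m
βl = 2π·l/λ = 2π × 0.202 = 72.7°
tan(βl) = tan(72.7°) = 3.21
Z_in = Z_0·(Z_L + jZ_0·tanβl)/(Z_0 + jZ_L·tanβl)
     = 100·(252 + j321)/(100 + j808)

Z_in ≈ 42.9 − j25.9 Ω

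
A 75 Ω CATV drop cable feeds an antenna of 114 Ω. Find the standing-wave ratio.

Γ = (114 − 75)/(114 + 75) = 0.206
VSWR = (1 + 0.206)/(1 − 0.206)

VSWR ≈ 1.52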